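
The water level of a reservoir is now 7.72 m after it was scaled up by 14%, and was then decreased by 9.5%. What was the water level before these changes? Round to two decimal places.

7.48 m

The overall multiplier applied was 1.14 × 0.905 = 1.0317.
So the original water level was 7.72 ÷ 1.0317 ≈ 7.48 m.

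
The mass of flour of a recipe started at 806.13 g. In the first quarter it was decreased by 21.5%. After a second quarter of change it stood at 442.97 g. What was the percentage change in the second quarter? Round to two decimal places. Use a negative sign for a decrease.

-30.00%

After the first quarter: 806.13 × 0.785 = 632.81205.
Second-quarter multiplier: 442.97 ÷ 632.81205 ≈ 0.700002.
That is a change of -30.00%.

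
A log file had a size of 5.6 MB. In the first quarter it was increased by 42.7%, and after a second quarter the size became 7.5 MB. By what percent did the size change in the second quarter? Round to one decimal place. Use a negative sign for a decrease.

After the first quarter: 5.6 × 1.427 = 7.9912.
Second-quarter multiplier: 7.5 ÷ 7.9912 ≈ 0.93853.
That is a change of -6.1%.

-6.1%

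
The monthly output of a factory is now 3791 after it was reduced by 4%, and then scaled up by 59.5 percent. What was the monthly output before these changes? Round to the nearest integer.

2476

The overall multiplier applied was 0.96 × 1.595 = 1.5312.
So the original monthly output was 3791 ÷ 1.5312 ≈ 2476.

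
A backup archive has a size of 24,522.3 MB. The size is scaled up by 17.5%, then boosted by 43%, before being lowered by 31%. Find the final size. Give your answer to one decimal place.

28,430.5 MB

Apply the 17.5% increase: 24,522.3 × 1.175 = 28813.7025.
After the 43% increase: 28813.7025 × 1.43 = 41203.594575.
After the 31% decrease: 41203.594575 × 0.69 = 28430.48025675 ≈ 28,430.5.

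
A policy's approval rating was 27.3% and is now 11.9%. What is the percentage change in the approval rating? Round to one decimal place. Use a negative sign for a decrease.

The change is 11.9 − 27.3 = -15.4 percentage points.
Relative to the original 27.3%, that is -15.4 ÷ 27.3 ≈ -56.4%.

-56.4%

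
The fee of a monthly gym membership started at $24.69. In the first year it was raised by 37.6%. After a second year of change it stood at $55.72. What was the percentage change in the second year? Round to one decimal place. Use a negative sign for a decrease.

64.0%

After the first year: $24.69 × 1.376 = $33.97344.
Second-year multiplier: $55.72 ÷ $33.97344 ≈ 1.6401.
That is a change of 64.0%.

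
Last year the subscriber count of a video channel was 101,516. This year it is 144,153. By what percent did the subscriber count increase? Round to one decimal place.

Change: 144,153 − 101,516 = 42,637.
Relative to the original: 42,637 ÷ 101,516 ≈ 42.0%.
So the subscriber count increased by 42.0%.

42.0%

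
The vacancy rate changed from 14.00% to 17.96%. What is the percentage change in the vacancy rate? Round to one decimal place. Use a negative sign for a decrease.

The change is 17.96 − 14.00 = 3.96 percentage points.
Relative to the original 14.00%, that is 3.96 ÷ 14.00 ≈ 28.3%.

28.3%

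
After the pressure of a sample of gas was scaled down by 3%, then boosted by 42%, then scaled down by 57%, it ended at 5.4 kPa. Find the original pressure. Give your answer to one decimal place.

9.1 kPa

Undoing the 57% decrease: 5.4 ÷ 0.43 ≈ 12.55814.
Undoing the 42% increase: 12.55814 ÷ 1.42 ≈ 8.843761.
Undoing the 3% decrease: 8.843761 ÷ 0.97 ≈ 9.1 kPa.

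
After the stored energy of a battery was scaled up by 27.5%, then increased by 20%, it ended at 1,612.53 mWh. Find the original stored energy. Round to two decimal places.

The overall multiplier applied was 1.275 × 1.2 = 1.53.
So the original stored energy was 1,612.53 ÷ 1.53 ≈ 1,053.94 mWh.

1,053.94 mWh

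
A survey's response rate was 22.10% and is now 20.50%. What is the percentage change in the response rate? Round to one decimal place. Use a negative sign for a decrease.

The change is 20.50 − 22.10 = -1.60 percentage points.
Relative to the original 22.10%, that is -1.60 ÷ 22.10 ≈ -7.2%.

-7.2%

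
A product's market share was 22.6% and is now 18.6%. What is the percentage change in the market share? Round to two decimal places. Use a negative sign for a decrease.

The change is 18.6 − 22.6 = -4.0 percentage points.
Relative to the original 22.6%, that is -4.0 ÷ 22.6 ≈ -17.70%.

-17.70%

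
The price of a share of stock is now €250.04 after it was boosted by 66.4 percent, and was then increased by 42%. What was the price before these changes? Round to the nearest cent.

Undoing the 42% increase: €250.04 ÷ 1.42 ≈ €176.084507.
Undoing the 66.4% increase: €176.084507 ÷ 1.664 ≈ €105.82.

€105.82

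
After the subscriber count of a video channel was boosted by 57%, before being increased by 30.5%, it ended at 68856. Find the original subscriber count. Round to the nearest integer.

The overall multiplier applied was 1.57 × 1.305 = 2.04885.
So the original subscriber count was 68856 ÷ 2.04885 ≈ 33607.

33607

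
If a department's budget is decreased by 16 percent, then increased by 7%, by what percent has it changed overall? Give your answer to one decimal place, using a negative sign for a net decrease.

-10.1%

A 16% decrease multiplies by 0.84.
Then a 7% increase: 0.84 × 1.07 = 0.8988.
Overall factor 0.8988, i.e. -10.1%.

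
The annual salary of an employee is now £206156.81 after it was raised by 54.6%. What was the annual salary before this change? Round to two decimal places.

£133348.52

The overall multiplier applied was 1.546.
So the original annual salary was £206156.81 ÷ 1.546 ≈ £133348.52.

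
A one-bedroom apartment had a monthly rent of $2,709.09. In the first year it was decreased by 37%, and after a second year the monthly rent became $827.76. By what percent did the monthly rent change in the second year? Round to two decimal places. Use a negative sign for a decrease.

After the first year: $2,709.09 × 0.63 = $1706.7267.
Second-year multiplier: $827.76 ÷ $1706.7267 ≈ 0.484999.
That is a change of -51.50%.

-51.50%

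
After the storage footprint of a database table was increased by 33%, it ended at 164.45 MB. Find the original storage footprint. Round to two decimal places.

The overall multiplier applied was 1.33.
So the original storage footprint was 164.45 ÷ 1.33 ≈ 123.65 MB.

123.65 MB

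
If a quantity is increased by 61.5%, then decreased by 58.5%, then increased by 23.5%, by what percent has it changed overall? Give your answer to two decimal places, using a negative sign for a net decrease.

The combined multiplier is 1.615 × 0.415 × 1.235 = 0.827727875.
That corresponds to a decrease of 17.23%.

-17.23%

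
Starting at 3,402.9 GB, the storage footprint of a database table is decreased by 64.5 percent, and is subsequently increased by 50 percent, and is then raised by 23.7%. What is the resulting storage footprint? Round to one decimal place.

After the 64.5% decrease: 3,402.9 × 0.355 = 1208.0295.
Apply the 50% increase: 1208.0295 × 1.5 = 1812.04425.
23.7% increase: 1812.04425 × 1.237 = 2241.49873725 ≈ 2,241.5.

2,241.5 GB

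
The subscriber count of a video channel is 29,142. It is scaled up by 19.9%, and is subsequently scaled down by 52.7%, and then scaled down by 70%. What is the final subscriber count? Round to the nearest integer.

4,958

After the 19.9% increase: 29,142 × 1.199 = 34941.258.
Apply the 52.7% decrease: 34941.258 × 0.473 = 16527.215034.
Apply the 70% decrease: 16527.215034 × 0.3 = 4958.1645102 ≈ 4,958.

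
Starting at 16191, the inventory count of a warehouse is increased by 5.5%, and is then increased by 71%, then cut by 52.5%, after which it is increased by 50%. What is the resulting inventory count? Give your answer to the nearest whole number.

20812

Each change multiplies by a factor: 1.055 × 1.71 × 0.475 × 1.5 = 1.285385625.
16191 × 1.285385625 = 20811.678654375 ≈ 20812.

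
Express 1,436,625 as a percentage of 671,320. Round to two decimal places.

1,436,625 ÷ 671,320 ≈ 214.00%.

214.00%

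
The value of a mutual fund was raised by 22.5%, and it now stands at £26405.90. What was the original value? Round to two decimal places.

£21555.84

The overall multiplier applied was 1.225.
So the original value was £26405.90 ÷ 1.225 ≈ £21555.84.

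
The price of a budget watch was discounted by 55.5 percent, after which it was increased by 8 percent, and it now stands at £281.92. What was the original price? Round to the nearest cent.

£586.60

The overall multiplier applied was 0.445 × 1.08 = 0.4806.
So the original price was £281.92 ÷ 0.4806 ≈ £586.60.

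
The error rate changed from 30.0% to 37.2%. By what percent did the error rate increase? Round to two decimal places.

24.00%

The change is 37.2 − 30.0 = 7.2 percentage points.
Relative to the original 30.0%, that is 7.2 ÷ 30.0 = 24.00%.
So the error rate rose by 24.00%.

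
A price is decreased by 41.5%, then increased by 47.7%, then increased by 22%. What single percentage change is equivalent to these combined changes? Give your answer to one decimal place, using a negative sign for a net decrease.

5.4%

A 41.5% decrease multiplies by 0.585.
Then a 47.7% increase: 0.585 × 1.477 = 0.864045.
Then a 22% increase: 0.864045 × 1.22 = 1.0541349.
Overall factor 1.0541349, i.e. 5.4%.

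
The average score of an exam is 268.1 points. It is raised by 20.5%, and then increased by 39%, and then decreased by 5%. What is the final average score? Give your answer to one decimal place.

Each change multiplies by a factor: 1.205 × 1.39 × 0.95 = 1.5912025.
268.1 × 1.5912025 = 426.60139025 ≈ 426.6.

426.6 points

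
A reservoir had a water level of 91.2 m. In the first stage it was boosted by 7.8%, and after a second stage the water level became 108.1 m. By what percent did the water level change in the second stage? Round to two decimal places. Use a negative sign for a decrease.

After the first stage: 91.2 × 1.078 = 98.3136.
Second-stage multiplier: 108.1 ÷ 98.3136 ≈ 1.099543.
That is a change of 9.95%.

9.95%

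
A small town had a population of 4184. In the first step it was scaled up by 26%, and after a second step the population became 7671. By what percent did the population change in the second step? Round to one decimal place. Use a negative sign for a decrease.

45.5%

After the first step: 4184 × 1.26 = 5271.84.
Second-step multiplier: 7671 ÷ 5271.84 ≈ 1.45509.
That is a change of 45.5%.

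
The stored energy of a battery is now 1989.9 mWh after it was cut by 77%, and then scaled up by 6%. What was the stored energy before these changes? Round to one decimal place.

8162.0 mWh

The overall multiplier applied was 0.23 × 1.06 = 0.2438.
So the original stored energy was 1989.9 ÷ 0.2438 ≈ 8162.0 mWh.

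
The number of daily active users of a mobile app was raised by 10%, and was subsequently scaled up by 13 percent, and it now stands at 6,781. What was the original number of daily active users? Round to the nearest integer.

5,455

The overall multiplier applied was 1.1 × 1.13 = 1.243.
So the original number of daily active users was 6,781 ÷ 1.243 ≈ 5,455.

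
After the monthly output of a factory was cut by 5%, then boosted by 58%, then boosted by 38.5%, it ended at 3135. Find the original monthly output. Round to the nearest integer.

1508

Undoing the 38.5% increase: 3135 ÷ 1.385 ≈ 2263.537906.
Undoing the 58% increase: 2263.537906 ÷ 1.58 ≈ 1432.618928.
Undoing the 5% decrease: 1432.618928 ÷ 0.95 ≈ 1508.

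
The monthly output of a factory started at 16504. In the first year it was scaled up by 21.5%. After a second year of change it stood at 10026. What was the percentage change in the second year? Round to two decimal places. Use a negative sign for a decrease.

-50.00%

After the first year: 16504 × 1.215 = 20052.36.
Second-year multiplier: 10026 ÷ 20052.36 ≈ 0.499991.
That is a change of -50.00%.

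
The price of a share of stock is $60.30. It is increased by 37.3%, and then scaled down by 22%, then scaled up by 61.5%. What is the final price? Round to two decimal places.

37.3% increase: $60.30 × 1.373 = $82.7919.
22% decrease: $82.7919 × 0.78 = $64.577682.
61.5% increase: $64.577682 × 1.615 = $104.29295643 ≈ $104.29.

$104.29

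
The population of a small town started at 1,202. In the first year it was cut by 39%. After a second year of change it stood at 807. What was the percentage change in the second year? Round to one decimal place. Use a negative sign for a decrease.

After the first year: 1,202 × 0.61 = 733.22.
Second-year multiplier: 807 ÷ 733.22 ≈ 1.10062.
That is a change of 10.1%.

10.1%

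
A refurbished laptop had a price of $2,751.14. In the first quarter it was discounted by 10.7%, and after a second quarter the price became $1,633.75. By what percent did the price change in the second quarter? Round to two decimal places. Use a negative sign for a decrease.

After the first quarter: $2,751.14 × 0.893 = $2456.76802.
Second-quarter multiplier: $1,633.75 ÷ $2456.76802 ≈ 0.665.
That is a change of -33.50%.

-33.50%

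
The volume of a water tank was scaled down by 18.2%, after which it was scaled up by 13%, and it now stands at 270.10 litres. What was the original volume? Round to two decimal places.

Undoing the 13% increase: 270.10 ÷ 1.13 ≈ 239.026549.
Undoing the 18.2% decrease: 239.026549 ÷ 0.818 ≈ 292.21 litres.

292.21 litres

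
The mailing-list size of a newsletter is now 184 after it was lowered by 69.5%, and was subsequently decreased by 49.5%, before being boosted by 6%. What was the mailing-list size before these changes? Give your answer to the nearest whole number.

Undoing the 6% increase: 184 ÷ 1.06 ≈ 173.584906.
Undoing the 49.5% decrease: 173.584906 ÷ 0.505 ≈ 343.732487.
Undoing the 69.5% decrease: 343.732487 ÷ 0.305 ≈ 1,127.

1,127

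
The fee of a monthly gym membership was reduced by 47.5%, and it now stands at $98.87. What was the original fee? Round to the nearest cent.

The overall multiplier applied was 0.525.
So the original fee was $98.87 ÷ 0.525 ≈ $188.32.

$188.32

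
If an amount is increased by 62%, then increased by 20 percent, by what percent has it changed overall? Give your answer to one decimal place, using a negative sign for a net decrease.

The combined multiplier is 1.62 × 1.2 = 1.944.
That corresponds to an increase of 94.4%.

94.4%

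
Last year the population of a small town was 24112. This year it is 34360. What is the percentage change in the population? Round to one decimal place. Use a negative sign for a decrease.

Change: 34360 − 24112 = 10248.
Relative to the original: 10248 ÷ 24112 ≈ 42.5%.

42.5%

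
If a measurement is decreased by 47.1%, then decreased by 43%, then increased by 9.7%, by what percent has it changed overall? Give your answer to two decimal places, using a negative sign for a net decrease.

A 47.1% decrease multiplies by 0.529.
Then a 43% decrease: 0.529 × 0.57 = 0.30153.
Then a 9.7% increase: 0.30153 × 1.097 = 0.33077841.
Overall factor 0.33077841, i.e. -66.92%.

-66.92%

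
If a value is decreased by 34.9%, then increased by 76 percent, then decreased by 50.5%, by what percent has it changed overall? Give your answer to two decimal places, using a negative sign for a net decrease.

A 34.9% decrease multiplies by 0.651.
Then a 76% increase: 0.651 × 1.76 = 1.14576.
Then a 50.5% decrease: 1.14576 × 0.495 = 0.5671512.
Overall factor 0.5671512, i.e. -43.28%.

-43.28%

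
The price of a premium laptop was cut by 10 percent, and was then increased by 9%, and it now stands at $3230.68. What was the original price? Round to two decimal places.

Undoing the 9% increase: $3230.68 ÷ 1.09 ≈ $2963.926606.
Undoing the 10% decrease: $2963.926606 ÷ 0.9 ≈ $3293.25.

$3293.25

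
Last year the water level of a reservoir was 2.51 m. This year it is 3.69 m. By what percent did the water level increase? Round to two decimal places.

47.01%

Change: 3.69 − 2.51 = 1.18.
Relative to the original: 1.18 ÷ 2.51 ≈ 47.01%.
So the water level increased by 47.01%.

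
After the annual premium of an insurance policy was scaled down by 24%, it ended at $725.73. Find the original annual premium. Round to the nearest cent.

The overall multiplier applied was 0.76.
So the original annual premium was $725.73 ÷ 0.76 ≈ $954.91.

$954.91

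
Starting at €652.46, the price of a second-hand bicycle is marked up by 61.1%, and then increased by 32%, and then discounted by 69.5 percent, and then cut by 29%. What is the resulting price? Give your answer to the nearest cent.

61.1% increase: €652.46 × 1.611 = €1051.11306.
Apply the 32% increase: €1051.11306 × 1.32 = €1387.4692392.
After the 69.5% decrease: €1387.4692392 × 0.305 = €423.178117956.
After the 29% decrease: €423.178117956 × 0.71 = €300.45646374876 ≈ €300.46.

€300.46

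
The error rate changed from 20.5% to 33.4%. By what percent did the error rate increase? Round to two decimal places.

62.93%

The change is 33.4 − 20.5 = 12.9 percentage points.
Relative to the original 20.5%, that is 12.9 ÷ 20.5 ≈ 62.93%.
So the error rate rose by 62.93%.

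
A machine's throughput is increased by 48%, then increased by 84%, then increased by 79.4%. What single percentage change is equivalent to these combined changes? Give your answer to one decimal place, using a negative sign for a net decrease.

388.5%

A 48% increase multiplies by 1.48.
Then an 84% increase: 1.48 × 1.84 = 2.7232.
Then a 79.4% increase: 2.7232 × 1.794 = 4.8854208.
Overall factor 4.8854208, i.e. 388.5%.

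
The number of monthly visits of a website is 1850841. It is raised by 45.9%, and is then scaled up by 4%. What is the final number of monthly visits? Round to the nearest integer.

After the 45.9% increase: 1850841 × 1.459 = 2700377.019.
Apply the 4% increase: 2700377.019 × 1.04 = 2808392.09976 ≈ 2808392.

2808392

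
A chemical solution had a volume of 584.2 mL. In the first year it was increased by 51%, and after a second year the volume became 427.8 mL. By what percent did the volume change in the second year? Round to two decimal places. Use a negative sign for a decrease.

After the first year: 584.2 × 1.51 = 882.142.
Second-year multiplier: 427.8 ÷ 882.142 ≈ 0.484956.
That is a change of -51.50%.

-51.50%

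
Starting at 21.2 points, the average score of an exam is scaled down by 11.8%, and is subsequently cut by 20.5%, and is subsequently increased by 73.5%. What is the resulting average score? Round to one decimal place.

Apply the 11.8% decrease: 21.2 × 0.882 = 18.6984.
After the 20.5% decrease: 18.6984 × 0.795 = 14.865228.
Apply the 73.5% increase: 14.865228 × 1.735 = 25.79117058 ≈ 25.8.

25.8 points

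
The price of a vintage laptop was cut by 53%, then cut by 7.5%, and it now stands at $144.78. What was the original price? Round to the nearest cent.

$333.02

The overall multiplier applied was 0.47 × 0.925 = 0.43475.
So the original price was $144.78 ÷ 0.43475 ≈ $333.02.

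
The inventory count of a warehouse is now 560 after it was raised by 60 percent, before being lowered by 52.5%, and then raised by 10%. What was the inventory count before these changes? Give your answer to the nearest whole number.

670

Undoing the 10% increase: 560 ÷ 1.1 ≈ 509.090909.
Undoing the 52.5% decrease: 509.090909 ÷ 0.475 ≈ 1071.770335.
Undoing the 60% increase: 1071.770335 ÷ 1.6 ≈ 670.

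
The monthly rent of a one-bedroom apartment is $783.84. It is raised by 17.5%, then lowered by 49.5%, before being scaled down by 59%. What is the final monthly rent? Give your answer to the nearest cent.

$190.70

After the 17.5% increase: $783.84 × 1.175 = $921.012.
49.5% decrease: $921.012 × 0.505 = $465.11106.
Apply the 59% decrease: $465.11106 × 0.41 = $190.6955346 ≈ $190.70.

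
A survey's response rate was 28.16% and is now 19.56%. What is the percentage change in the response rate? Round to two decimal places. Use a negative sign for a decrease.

The change is 19.56 − 28.16 = -8.60 percentage points.
Relative to the original 28.16%, that is -8.60 ÷ 28.16 ≈ -30.54%.

-30.54%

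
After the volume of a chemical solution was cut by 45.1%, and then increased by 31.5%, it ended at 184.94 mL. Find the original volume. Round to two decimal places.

256.17 mL

Undoing the 31.5% increase: 184.94 ÷ 1.315 ≈ 140.638783.
Undoing the 45.1% decrease: 140.638783 ÷ 0.549 ≈ 256.17 mL.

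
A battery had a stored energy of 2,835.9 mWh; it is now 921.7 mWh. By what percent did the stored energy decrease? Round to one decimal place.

67.5%

Change: 921.7 − 2,835.9 = -1,914.2.
Relative to the original: -1,914.2 ÷ 2,835.9 ≈ -67.5%.
So the stored energy decreased by 67.5%.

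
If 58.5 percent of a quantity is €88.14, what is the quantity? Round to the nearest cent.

€150.67

€88.14 ÷ 0.585 ≈ €150.67.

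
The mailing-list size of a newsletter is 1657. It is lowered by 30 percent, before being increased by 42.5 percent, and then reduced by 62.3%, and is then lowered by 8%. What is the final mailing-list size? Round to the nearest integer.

573

Apply the 30% decrease: 1657 × 0.7 = 1159.9.
42.5% increase: 1159.9 × 1.425 = 1652.8575.
62.3% decrease: 1652.8575 × 0.377 = 623.1272775.
After the 8% decrease: 623.1272775 × 0.92 = 573.2770953 ≈ 573.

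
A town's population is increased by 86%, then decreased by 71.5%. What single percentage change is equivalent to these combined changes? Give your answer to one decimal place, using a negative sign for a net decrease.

-47.0%

An 86% increase multiplies by 1.86.
Then a 71.5% decrease: 1.86 × 0.285 = 0.5301.
Overall factor 0.5301, i.e. -47.0%.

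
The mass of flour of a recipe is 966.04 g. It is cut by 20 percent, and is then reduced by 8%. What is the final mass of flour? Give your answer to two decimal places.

Each change multiplies by a factor: 0.8 × 0.92 = 0.736.
966.04 × 0.736 = 711.00544 ≈ 711.01.

711.01 g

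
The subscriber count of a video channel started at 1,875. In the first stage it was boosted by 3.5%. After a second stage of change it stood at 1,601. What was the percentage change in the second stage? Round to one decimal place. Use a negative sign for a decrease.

After the first stage: 1,875 × 1.035 = 1940.625.
Second-stage multiplier: 1,601 ÷ 1940.625 ≈ 0.82499.
That is a change of -17.5%.

-17.5%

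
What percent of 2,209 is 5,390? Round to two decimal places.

5,390 ÷ 2,209 ≈ 244.00%.

244.00%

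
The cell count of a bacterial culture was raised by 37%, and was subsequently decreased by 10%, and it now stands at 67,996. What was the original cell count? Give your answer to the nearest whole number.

55,147

Undoing the 10% decrease: 67,996 ÷ 0.9 ≈ 75551.111111.
Undoing the 37% increase: 75551.111111 ÷ 1.37 ≈ 55,147.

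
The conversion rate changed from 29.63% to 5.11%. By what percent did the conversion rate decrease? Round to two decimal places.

The change is 5.11 − 29.63 = -24.52 percentage points.
Relative to the original 29.63%, that is -24.52 ÷ 29.63 ≈ -82.75%.
So the conversion rate fell by 82.75%.

82.75%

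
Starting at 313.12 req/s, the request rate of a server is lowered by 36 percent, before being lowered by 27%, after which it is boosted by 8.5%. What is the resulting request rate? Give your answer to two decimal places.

158.72 req/s

Each change multiplies by a factor: 0.64 × 0.73 × 1.085 = 0.506912.
313.12 × 0.506912 = 158.72428544 ≈ 158.72.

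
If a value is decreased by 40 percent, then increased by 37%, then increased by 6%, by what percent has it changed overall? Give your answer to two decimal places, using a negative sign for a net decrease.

The combined multiplier is 0.6 × 1.37 × 1.06 = 0.87132.
That corresponds to a decrease of 12.87%.

-12.87%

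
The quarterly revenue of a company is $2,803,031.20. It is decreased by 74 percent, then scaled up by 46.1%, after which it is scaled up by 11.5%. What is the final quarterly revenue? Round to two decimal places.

$1,187,206.77

Each change multiplies by a factor: 0.26 × 1.461 × 1.115 = 0.4235439.
$2,803,031.20 × 0.4235439 = $1187206.76626968 ≈ $1,187,206.77.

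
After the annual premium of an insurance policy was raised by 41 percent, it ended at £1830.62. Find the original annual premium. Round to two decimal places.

The overall multiplier applied was 1.41.
So the original annual premium was £1830.62 ÷ 1.41 ≈ £1298.31.

£1298.31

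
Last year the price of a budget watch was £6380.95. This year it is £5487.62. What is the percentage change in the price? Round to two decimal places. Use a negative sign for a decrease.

Change: £5487.62 − £6380.95 = -£893.33.
Relative to the original: -£893.33 ÷ £6380.95 ≈ -14.00%.

-14.00%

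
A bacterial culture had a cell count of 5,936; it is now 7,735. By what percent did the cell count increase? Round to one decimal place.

Change: 7,735 − 5,936 = 1,799.
Relative to the original: 1,799 ÷ 5,936 ≈ 30.3%.
So the cell count increased by 30.3%.

30.3%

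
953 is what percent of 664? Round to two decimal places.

953 ÷ 664 ≈ 143.52%.

143.52%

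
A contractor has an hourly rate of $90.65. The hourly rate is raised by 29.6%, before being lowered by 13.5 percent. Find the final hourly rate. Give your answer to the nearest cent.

Apply the 29.6% increase: $90.65 × 1.296 = $117.4824.
Apply the 13.5% decrease: $117.4824 × 0.865 = $101.622276 ≈ $101.62.

$101.62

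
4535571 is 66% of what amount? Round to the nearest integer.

6872077

4535571 ÷ 0.66 ≈ 6872077.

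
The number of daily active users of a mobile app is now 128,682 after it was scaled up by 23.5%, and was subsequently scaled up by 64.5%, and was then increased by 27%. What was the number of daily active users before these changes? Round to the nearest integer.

Undoing the 27% increase: 128,682 ÷ 1.27 ≈ 101324.409449.
Undoing the 64.5% increase: 101324.409449 ÷ 1.645 ≈ 61595.385683.
Undoing the 23.5% increase: 61595.385683 ÷ 1.235 ≈ 49,875.

49,875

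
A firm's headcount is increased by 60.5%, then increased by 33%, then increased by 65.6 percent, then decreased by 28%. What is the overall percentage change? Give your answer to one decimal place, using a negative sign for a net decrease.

154.5%

The combined multiplier is 1.605 × 1.33 × 1.656 × 0.72 = 2.545185888.
That corresponds to an increase of 154.5%.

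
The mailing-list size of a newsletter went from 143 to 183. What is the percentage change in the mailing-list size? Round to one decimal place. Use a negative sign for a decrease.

28.0%

Change: 183 − 143 = 40.
Relative to the original: 40 ÷ 143 ≈ 28.0%.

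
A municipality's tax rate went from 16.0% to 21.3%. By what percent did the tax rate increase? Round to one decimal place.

The change is 21.3 − 16.0 = 5.3 percentage points.
Relative to the original 16.0%, that is 5.3 ÷ 16.0 ≈ 33.1%.
So the tax rate rose by 33.1%.

33.1%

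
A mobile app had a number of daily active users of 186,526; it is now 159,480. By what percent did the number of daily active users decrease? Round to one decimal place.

14.5%

Change: 159,480 − 186,526 = -27,046.
Relative to the original: -27,046 ÷ 186,526 ≈ -14.5%.
So the number of daily active users decreased by 14.5%.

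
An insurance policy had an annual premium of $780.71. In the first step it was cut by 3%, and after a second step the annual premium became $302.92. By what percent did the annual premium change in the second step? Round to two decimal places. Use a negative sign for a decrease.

After the first step: $780.71 × 0.97 = $757.2887.
Second-step multiplier: $302.92 ÷ $757.2887 ≈ 0.400006.
That is a change of -60.00%.

-60.00%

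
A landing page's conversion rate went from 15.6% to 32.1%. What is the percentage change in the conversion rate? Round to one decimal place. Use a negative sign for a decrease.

105.8%

The change is 32.1 − 15.6 = 16.5 percentage points.
Relative to the original 15.6%, that is 16.5 ÷ 15.6 ≈ 105.8%.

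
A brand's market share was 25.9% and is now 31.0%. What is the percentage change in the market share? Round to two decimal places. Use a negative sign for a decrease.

19.69%

The change is 31.0 − 25.9 = 5.1 percentage points.
Relative to the original 25.9%, that is 5.1 ÷ 25.9 ≈ 19.69%.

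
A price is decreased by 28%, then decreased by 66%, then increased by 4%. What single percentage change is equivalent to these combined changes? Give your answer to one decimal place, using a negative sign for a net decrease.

A 28% decrease multiplies by 0.72.
Then a 66% decrease: 0.72 × 0.34 = 0.2448.
Then a 4% increase: 0.2448 × 1.04 = 0.254592.
Overall factor 0.254592, i.e. -74.5%.

-74.5%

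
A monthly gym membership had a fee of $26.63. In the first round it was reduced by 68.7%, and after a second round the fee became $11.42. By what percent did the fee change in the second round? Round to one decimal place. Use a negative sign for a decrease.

After the first round: $26.63 × 0.313 = $8.33519.
Second-round multiplier: $11.42 ÷ $8.33519 ≈ 1.37009.
That is a change of 37.0%.

37.0%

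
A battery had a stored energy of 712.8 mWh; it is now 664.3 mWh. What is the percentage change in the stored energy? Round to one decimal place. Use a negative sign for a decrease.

-6.8%

Change: 664.3 − 712.8 = -48.5.
Relative to the original: -48.5 ÷ 712.8 ≈ -6.8%.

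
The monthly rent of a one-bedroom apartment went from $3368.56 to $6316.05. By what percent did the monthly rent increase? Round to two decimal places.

87.50%

Change: $6316.05 − $3368.56 = $2947.49.
Relative to the original: $2947.49 ÷ $3368.56 = 87.50%.
So the monthly rent increased by 87.50%.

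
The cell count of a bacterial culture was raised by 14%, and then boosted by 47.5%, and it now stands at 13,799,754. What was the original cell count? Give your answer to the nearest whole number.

Undoing the 47.5% increase: 13,799,754 ÷ 1.475 ≈ 9355765.423729.
Undoing the 14% increase: 9355765.423729 ÷ 1.14 ≈ 8,206,812.

8,206,812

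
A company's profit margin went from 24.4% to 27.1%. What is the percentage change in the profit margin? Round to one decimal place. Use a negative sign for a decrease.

11.1%

The change is 27.1 − 24.4 = 2.7 percentage points.
Relative to the original 24.4%, that is 2.7 ÷ 24.4 ≈ 11.1%.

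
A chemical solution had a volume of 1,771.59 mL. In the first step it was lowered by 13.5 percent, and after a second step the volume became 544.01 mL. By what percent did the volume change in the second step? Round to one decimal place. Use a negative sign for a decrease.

-64.5%

After the first step: 1,771.59 × 0.865 = 1532.42535.
Second-step multiplier: 544.01 ÷ 1532.42535 ≈ 0.355.
That is a change of -64.5%.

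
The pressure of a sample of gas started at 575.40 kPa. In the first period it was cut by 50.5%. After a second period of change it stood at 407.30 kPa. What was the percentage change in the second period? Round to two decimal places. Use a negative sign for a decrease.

43.00%

After the first period: 575.40 × 0.495 = 284.823.
Second-period multiplier: 407.30 ÷ 284.823 ≈ 1.430011.
That is a change of 43.00%.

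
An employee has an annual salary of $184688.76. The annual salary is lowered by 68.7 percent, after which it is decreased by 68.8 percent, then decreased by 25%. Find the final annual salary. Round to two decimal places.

Each change multiplies by a factor: 0.313 × 0.312 × 0.75 = 0.073242.
$184688.76 × 0.073242 = $13526.97415992 ≈ $13526.97.

$13526.97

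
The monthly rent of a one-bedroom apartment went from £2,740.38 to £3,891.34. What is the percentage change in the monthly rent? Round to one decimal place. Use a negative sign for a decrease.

42.0%

Change: £3,891.34 − £2,740.38 = £1,150.96.
Relative to the original: £1,150.96 ÷ £2,740.38 ≈ 42.0%.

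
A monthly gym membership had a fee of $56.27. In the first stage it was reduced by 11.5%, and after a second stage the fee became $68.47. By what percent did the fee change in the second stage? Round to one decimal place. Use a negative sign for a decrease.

After the first stage: $56.27 × 0.885 = $49.79895.
Second-stage multiplier: $68.47 ÷ $49.79895 ≈ 1.37493.
That is a change of 37.5%.

37.5%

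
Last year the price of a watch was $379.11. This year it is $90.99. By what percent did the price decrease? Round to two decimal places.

76.00%

Change: $90.99 − $379.11 = -$288.12.
Relative to the original: -$288.12 ÷ $379.11 ≈ -76.00%.
So the price decreased by 76.00%.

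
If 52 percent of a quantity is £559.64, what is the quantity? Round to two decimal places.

£559.64 ÷ 0.52 ≈ £1076.23.

£1076.23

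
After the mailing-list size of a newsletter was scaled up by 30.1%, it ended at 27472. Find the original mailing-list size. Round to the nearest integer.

21116

The overall multiplier applied was 1.301.
So the original mailing-list size was 27472 ÷ 1.301 ≈ 21116.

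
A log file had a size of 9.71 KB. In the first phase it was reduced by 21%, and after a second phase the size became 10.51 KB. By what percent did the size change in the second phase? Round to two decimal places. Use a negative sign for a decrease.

After the first phase: 9.71 × 0.79 = 7.6709.
Second-phase multiplier: 10.51 ÷ 7.6709 ≈ 1.370113.
That is a change of 37.01%.

37.01%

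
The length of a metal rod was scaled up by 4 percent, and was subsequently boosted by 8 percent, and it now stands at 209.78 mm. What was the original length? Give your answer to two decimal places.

186.77 mm

Undoing the 8% increase: 209.78 ÷ 1.08 ≈ 194.240741.
Undoing the 4% increase: 194.240741 ÷ 1.04 ≈ 186.77 mm.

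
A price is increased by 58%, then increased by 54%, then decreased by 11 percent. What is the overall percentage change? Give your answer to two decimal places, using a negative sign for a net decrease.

A 58% increase multiplies by 1.58.
Then a 54% increase: 1.58 × 1.54 = 2.4332.
Then an 11% decrease: 2.4332 × 0.89 = 2.165548.
Overall factor 2.165548, i.e. 116.55%.

116.55%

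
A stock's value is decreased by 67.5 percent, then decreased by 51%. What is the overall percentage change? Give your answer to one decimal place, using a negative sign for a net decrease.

A 67.5% decrease multiplies by 0.325.
Then a 51% decrease: 0.325 × 0.49 = 0.15925.
Overall factor 0.15925, i.e. -84.1%.

-84.1%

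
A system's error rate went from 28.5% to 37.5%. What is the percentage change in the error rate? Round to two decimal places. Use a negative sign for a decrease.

31.58%

The change is 37.5 − 28.5 = 9.0 percentage points.
Relative to the original 28.5%, that is 9.0 ÷ 28.5 ≈ 31.58%.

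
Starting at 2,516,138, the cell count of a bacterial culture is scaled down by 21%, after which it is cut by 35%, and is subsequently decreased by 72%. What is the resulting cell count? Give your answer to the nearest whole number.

After the 21% decrease: 2,516,138 × 0.79 = 1987749.02.
After the 35% decrease: 1987749.02 × 0.65 = 1292036.863.
Apply the 72% decrease: 1292036.863 × 0.28 = 361770.32164 ≈ 361,770.

361,770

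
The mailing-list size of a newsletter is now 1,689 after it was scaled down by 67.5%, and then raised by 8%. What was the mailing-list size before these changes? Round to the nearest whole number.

4,812

Undoing the 8% increase: 1,689 ÷ 1.08 ≈ 1563.888889.
Undoing the 67.5% decrease: 1563.888889 ÷ 0.325 ≈ 4,812.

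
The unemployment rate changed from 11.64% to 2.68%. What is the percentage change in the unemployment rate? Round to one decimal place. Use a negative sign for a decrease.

The change is 2.68 − 11.64 = -8.96 percentage points.
Relative to the original 11.64%, that is -8.96 ÷ 11.64 ≈ -77.0%.

-77.0%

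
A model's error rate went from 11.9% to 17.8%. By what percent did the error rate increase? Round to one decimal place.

The change is 17.8 − 11.9 = 5.9 percentage points.
Relative to the original 11.9%, that is 5.9 ÷ 11.9 ≈ 49.6%.
So the error rate rose by 49.6%.

49.6%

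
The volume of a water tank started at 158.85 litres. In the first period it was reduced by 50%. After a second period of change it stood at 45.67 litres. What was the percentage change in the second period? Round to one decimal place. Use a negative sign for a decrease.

After the first period: 158.85 × 0.5 = 79.425.
Second-period multiplier: 45.67 ÷ 79.425 ≈ 0.57501.
That is a change of -42.5%.

-42.5%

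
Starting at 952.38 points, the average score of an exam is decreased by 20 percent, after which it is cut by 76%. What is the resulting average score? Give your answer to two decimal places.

Each change multiplies by a factor: 0.8 × 0.24 = 0.192.
952.38 × 0.192 = 182.85696 ≈ 182.86.

182.86 points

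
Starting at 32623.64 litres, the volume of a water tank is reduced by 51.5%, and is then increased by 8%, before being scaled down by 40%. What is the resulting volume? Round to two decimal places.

Apply the 51.5% decrease: 32623.64 × 0.485 = 15822.4654.
After the 8% increase: 15822.4654 × 1.08 = 17088.262632.
40% decrease: 17088.262632 × 0.6 = 10252.9575792 ≈ 10252.96.

10252.96 litres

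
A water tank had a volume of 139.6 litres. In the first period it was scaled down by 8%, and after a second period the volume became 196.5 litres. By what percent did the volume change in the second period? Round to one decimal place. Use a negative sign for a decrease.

53.0%

After the first period: 139.6 × 0.92 = 128.432.
Second-period multiplier: 196.5 ÷ 128.432 ≈ 1.52999.
That is a change of 53.0%.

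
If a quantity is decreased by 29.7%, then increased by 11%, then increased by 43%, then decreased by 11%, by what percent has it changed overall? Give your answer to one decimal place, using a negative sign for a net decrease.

A 29.7% decrease multiplies by 0.703.
Then an 11% increase: 0.703 × 1.11 = 0.78033.
Then a 43% increase: 0.78033 × 1.43 = 1.1158719.
Then an 11% decrease: 1.1158719 × 0.89 = 0.993125991.
Overall factor 0.993125991, i.e. -0.7%.

-0.7%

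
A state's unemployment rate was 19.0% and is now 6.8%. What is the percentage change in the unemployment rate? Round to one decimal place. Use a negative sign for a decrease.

The change is 6.8 − 19.0 = -12.2 percentage points.
Relative to the original 19.0%, that is -12.2 ÷ 19.0 ≈ -64.2%.

-64.2%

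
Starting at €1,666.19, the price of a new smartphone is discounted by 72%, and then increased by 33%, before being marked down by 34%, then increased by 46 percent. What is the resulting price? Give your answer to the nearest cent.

€597.90

Each change multiplies by a factor: 0.28 × 1.33 × 0.66 × 1.46 = 0.35884464.
€1,666.19 × 0.35884464 = €597.9033507216 ≈ €597.90.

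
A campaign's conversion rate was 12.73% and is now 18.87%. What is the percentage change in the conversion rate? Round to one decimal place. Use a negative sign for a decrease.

48.2%

The change is 18.87 − 12.73 = 6.14 percentage points.
Relative to the original 12.73%, that is 6.14 ÷ 12.73 ≈ 48.2%.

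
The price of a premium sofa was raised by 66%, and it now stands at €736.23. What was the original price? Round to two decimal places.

€443.51

The overall multiplier applied was 1.66.
So the original price was €736.23 ÷ 1.66 ≈ €443.51.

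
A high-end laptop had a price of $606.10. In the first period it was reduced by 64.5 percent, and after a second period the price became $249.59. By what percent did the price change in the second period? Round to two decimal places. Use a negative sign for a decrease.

16.00%

After the first period: $606.10 × 0.355 = $215.1655.
Second-period multiplier: $249.59 ÷ $215.1655 ≈ 1.159991.
That is a change of 16.00%.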